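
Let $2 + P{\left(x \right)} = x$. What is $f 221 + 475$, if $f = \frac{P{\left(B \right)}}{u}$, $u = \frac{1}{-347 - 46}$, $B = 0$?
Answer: $174181$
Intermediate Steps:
$u = - \frac{1}{393}$ ($u = \frac{1}{-393} = - \frac{1}{393} \approx -0.0025445$)
$P{\left(x \right)} = -2 + x$
$f = 786$ ($f = \frac{-2 + 0}{- \frac{1}{393}} = \left(-2\right) \left(-393\right) = 786$)
$f 221 + 475 = 786 \cdot 221 + 475 = 173706 + 475 = 174181$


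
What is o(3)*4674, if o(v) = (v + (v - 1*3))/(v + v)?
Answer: 2337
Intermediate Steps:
o(v) = (-3 + 2*v)/(2*v) (o(v) = (v + (v - 3))/((2*v)) = (v + (-3 + v))*(1/(2*v)) = (-3 + 2*v)*(1/(2*v)) = (-3 + 2*v)/(2*v))
o(3)*4674 = ((-3/2 + 3)/3)*4674 = ((⅓)*(3/2))*4674 = (½)*4674 = 2337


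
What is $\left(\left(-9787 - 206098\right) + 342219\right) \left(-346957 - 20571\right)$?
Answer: $-46431282352$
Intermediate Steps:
$\left(\left(-9787 - 206098\right) + 342219\right) \left(-346957 - 20571\right) = \left(-215885 + 342219\right) \left(-367528\right) = 126334 \left(-367528\right) = -46431282352$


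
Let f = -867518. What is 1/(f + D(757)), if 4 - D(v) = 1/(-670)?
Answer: -670/581234379 ≈ -1.1527e-6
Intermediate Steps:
D(v) = 2681/670 (D(v) = 4 - 1/(-670) = 4 - 1*(-1/670) = 4 + 1/670 = 2681/670)
1/(f + D(757)) = 1/(-867518 + 2681/670) = 1/(-581234379/670) = -670/581234379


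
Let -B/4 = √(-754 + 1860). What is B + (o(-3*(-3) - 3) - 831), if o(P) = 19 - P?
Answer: -818 - 4*√1106 ≈ -951.03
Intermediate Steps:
B = -4*√1106 (B = -4*√(-754 + 1860) = -4*√1106 ≈ -133.03)
B + (o(-3*(-3) - 3) - 831) = -4*√1106 + ((19 - (-3*(-3) - 3)) - 831) = -4*√1106 + ((19 - (9 - 3)) - 831) = -4*√1106 + ((19 - 1*6) - 831) = -4*√1106 + ((19 - 6) - 831) = -4*√1106 + (13 - 831) = -4*√1106 - 818 = -818 - 4*√1106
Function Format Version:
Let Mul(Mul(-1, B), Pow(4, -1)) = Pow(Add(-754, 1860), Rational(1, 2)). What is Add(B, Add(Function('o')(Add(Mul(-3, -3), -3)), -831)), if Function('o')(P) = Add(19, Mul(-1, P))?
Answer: Add(-818, Mul(-4, Pow(1106, Rational(1, 2)))) ≈ -951.03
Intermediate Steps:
B = Mul(-4, Pow(1106, Rational(1, 2))) (B = Mul(-4, Pow(Add(-754, 1860), Rational(1, 2))) = Mul(-4, Pow(1106, Rational(1, 2))) ≈ -133.03)
Add(B, Add(Function('o')(Add(Mul(-3, -3), -3)), -831)) = Add(Mul(-4, Pow(1106, Rational(1, 2))), Add(Add(19, Mul(-1, Add(Mul(-3, -3), -3))), -831)) = Add(Mul(-4, Pow(1106, Rational(1, 2))), Add(Add(19, Mul(-1, Add(9, -3))), -831)) = Add(Mul(-4, Pow(1106, Rational(1, 2))), Add(Add(19, Mul(-1, 6)), -831)) = Add(Mul(-4, Pow(1106, Rational(1, 2))), Add(Add(19, -6), -831)) = Add(Mul(-4, Pow(1106, Rational(1, 2))), Add(13, -831)) = Add(Mul(-4, Pow(1106, Rational(1, 2))), -818) = Add(-818, Mul(-4, Pow(1106, Rational(1, 2))))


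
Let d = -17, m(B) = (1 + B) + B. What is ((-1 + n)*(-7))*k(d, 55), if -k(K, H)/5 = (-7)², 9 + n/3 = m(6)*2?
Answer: 85750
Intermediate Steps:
m(B) = 1 + 2*B
n = 51 (n = -27 + 3*((1 + 2*6)*2) = -27 + 3*((1 + 12)*2) = -27 + 3*(13*2) = -27 + 3*26 = -27 + 78 = 51)
k(K, H) = -245 (k(K, H) = -5*(-7)² = -5*49 = -245)
((-1 + n)*(-7))*k(d, 55) = ((-1 + 51)*(-7))*(-245) = (50*(-7))*(-245) = -350*(-245) = 85750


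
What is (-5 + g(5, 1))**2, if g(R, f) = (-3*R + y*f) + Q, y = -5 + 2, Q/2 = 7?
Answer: 81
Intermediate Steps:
Q = 14 (Q = 2*7 = 14)
y = -3
g(R, f) = 14 - 3*R - 3*f (g(R, f) = (-3*R - 3*f) + 14 = 14 - 3*R - 3*f)
(-5 + g(5, 1))**2 = (-5 + (14 - 3*5 - 3*1))**2 = (-5 + (14 - 15 - 3))**2 = (-5 - 4)**2 = (-9)**2 = 81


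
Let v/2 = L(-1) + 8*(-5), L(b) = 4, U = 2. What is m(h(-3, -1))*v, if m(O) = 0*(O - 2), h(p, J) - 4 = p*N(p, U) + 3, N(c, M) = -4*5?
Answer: 0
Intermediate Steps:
N(c, M) = -20
v = -72 (v = 2*(4 + 8*(-5)) = 2*(4 - 40) = 2*(-36) = -72)
h(p, J) = 7 - 20*p (h(p, J) = 4 + (p*(-20) + 3) = 4 + (-20*p + 3) = 4 + (3 - 20*p) = 7 - 20*p)
m(O) = 0 (m(O) = 0*(-2 + O) = 0)
m(h(-3, -1))*v = 0*(-72) = 0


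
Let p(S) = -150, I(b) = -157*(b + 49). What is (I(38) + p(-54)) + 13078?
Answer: -731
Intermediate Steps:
I(b) = -7693 - 157*b (I(b) = -157*(49 + b) = -7693 - 157*b)
(I(38) + p(-54)) + 13078 = ((-7693 - 157*38) - 150) + 13078 = ((-7693 - 5966) - 150) + 13078 = (-13659 - 150) + 13078 = -13809 + 13078 = -731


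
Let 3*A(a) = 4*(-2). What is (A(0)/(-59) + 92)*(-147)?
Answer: -798308/59 ≈ -13531.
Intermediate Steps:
A(a) = -8/3 (A(a) = (4*(-2))/3 = (⅓)*(-8) = -8/3)
(A(0)/(-59) + 92)*(-147) = (-8/3/(-59) + 92)*(-147) = (-8/3*(-1/59) + 92)*(-147) = (8/177 + 92)*(-147) = (16292/177)*(-147) = -798308/59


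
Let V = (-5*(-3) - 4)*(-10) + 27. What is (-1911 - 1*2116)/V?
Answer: 4027/83 ≈ 48.518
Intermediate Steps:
V = -83 (V = (15 - 4)*(-10) + 27 = 11*(-10) + 27 = -110 + 27 = -83)
(-1911 - 1*2116)/V = (-1911 - 1*2116)/(-83) = (-1911 - 2116)*(-1/83) = -4027*(-1/83) = 4027/83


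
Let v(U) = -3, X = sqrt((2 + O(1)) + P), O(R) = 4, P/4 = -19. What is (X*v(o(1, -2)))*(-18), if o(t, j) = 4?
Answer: 54*I*sqrt(70) ≈ 451.8*I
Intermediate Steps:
P = -76 (P = 4*(-19) = -76)
X = I*sqrt(70) (X = sqrt((2 + 4) - 76) = sqrt(6 - 76) = sqrt(-70) = I*sqrt(70) ≈ 8.3666*I)
(X*v(o(1, -2)))*(-18) = ((I*sqrt(70))*(-3))*(-18) = -3*I*sqrt(70)*(-18) = 54*I*sqrt(70)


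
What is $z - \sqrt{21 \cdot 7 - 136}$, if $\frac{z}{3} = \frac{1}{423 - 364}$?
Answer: $\frac{3}{59} - \sqrt{11} \approx -3.2658$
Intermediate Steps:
$z = \frac{3}{59}$ ($z = \frac{3}{423 - 364} = \frac{3}{59} \approx 0.050847$)
$z - \sqrt{21 \cdot 7 - 136} = \frac{3}{59} - \sqrt{21 \cdot 7 - 136} = \frac{3}{59} - \sqrt{147 - 136} = \frac{3}{59} - \sqrt{11}$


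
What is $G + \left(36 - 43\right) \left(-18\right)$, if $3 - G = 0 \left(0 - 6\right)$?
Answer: $129$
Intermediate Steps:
$G = 3$ ($G = 3 - 0 \left(0 - 6\right) = 3 - 0 \left(-6\right) = 3 - 0 = 3 + 0 = 3$)
$G + \left(36 - 43\right) \left(-18\right) = 3 + \left(36 - 43\right) \left(-18\right) = 3 - -126 = 3 + 126 = 129$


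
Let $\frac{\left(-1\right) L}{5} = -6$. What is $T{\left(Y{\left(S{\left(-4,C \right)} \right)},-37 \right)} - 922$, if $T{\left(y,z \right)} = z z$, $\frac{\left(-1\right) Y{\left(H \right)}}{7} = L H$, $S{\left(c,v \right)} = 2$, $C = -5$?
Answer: $447$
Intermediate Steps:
$L = 30$ ($L = \left(-5\right) \left(-6\right) = 30$)
$Y{\left(H \right)} = - 210 H$ ($Y{\left(H \right)} = - 7 \cdot 30 H = - 210 H$)
$T{\left(y,z \right)} = z^{2}$
$T{\left(Y{\left(S{\left(-4,C \right)} \right)},-37 \right)} - 922 = \left(-37\right)^{2} - 922 = 1369 - 922 = 447$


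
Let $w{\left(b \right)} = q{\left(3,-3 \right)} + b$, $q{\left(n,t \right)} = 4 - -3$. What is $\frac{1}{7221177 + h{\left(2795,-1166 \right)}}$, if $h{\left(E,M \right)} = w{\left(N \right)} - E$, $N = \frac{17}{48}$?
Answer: $\frac{48}{346482689} \approx 1.3854 \cdot 10^{-7}$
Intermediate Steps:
$q{\left(n,t \right)} = 7$ ($q{\left(n,t \right)} = 4 + 3 = 7$)
$N = \frac{17}{48}$ ($N = 17 \cdot \frac{1}{48} = \frac{17}{48} \approx 0.35417$)
$w{\left(b \right)} = 7 + b$
$h{\left(E,M \right)} = \frac{353}{48} - E$ ($h{\left(E,M \right)} = \left(7 + \frac{17}{48}\right) - E = \frac{353}{48} - E$)
$\frac{1}{7221177 + h{\left(2795,-1166 \right)}} = \frac{1}{7221177 + \left(\frac{353}{48} - 2795\right)} = \frac{1}{7221177 - \frac{133807}{48}} = \frac{1}{\frac{346482689}{48}} = \frac{48}{346482689}$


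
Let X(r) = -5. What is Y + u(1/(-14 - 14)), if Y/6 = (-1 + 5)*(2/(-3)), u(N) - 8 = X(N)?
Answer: -13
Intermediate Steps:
u(N) = 3 (u(N) = 8 - 5 = 3)
Y = -16 (Y = 6*((-1 + 5)*(2/(-3))) = 6*(4*(2*(-⅓))) = 6*(4*(-⅔)) = 6*(-8/3) = -16)
Y + u(1/(-14 - 14)) = -16 + 3 = -13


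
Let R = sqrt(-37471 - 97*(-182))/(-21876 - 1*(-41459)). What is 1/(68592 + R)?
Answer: 26304612834288/1804286003529502313 - 19583*I*sqrt(19817)/1804286003529502313 ≈ 1.4579e-5 - 1.5279e-12*I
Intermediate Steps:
R = I*sqrt(19817)/19583 (R = sqrt(-37471 + 17654)/(-21876 + 41459) = sqrt(-19817)/19583 = (I*sqrt(19817))*(1/19583) = I*sqrt(19817)/19583 ≈ 0.0071885*I)
1/(68592 + R) = 1/(68592 + I*sqrt(19817)/19583)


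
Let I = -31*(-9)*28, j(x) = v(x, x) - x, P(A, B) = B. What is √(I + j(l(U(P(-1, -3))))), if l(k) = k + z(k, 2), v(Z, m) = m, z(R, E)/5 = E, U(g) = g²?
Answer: 6*√217 ≈ 88.385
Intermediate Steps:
z(R, E) = 5*E
l(k) = 10 + k (l(k) = k + 5*2 = k + 10 = 10 + k)
j(x) = 0 (j(x) = x - x = 0)
I = 7812 (I = 279*28 = 7812)
√(I + j(l(U(P(-1, -3))))) = √(7812 + 0) = √7812 = 6*√217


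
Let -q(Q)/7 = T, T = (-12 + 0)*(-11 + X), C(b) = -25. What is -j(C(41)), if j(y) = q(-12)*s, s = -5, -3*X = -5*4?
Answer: -1820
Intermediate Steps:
X = 20/3 (X = -(-5)*4/3 = -⅓*(-20) = 20/3 ≈ 6.6667)
T = 52 (T = (-12 + 0)*(-11 + 20/3) = -12*(-13/3) = 52)
q(Q) = -364 (q(Q) = -7*52 = -364)
j(y) = 1820 (j(y) = -364*(-5) = 1820)
-j(C(41)) = -1*1820 = -1820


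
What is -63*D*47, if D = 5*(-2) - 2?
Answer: 35532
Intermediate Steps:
D = -12 (D = -10 - 2 = -12)
-63*D*47 = -63*(-12)*47 = 756*47 = 35532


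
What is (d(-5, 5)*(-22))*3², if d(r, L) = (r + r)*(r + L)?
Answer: 0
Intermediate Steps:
d(r, L) = 2*r*(L + r) (d(r, L) = (2*r)*(L + r) = 2*r*(L + r))
(d(-5, 5)*(-22))*3² = ((2*(-5)*(5 - 5))*(-22))*3² = ((2*(-5)*0)*(-22))*9 = (0*(-22))*9 = 0*9 = 0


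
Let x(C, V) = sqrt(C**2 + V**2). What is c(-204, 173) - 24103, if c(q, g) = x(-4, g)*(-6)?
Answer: -24103 - 6*sqrt(29945) ≈ -25141.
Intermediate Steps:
c(q, g) = -6*sqrt(16 + g**2) (c(q, g) = sqrt((-4)**2 + g**2)*(-6) = sqrt(16 + g**2)*(-6) = -6*sqrt(16 + g**2))
c(-204, 173) - 24103 = -6*sqrt(16 + 173**2) - 24103 = -6*sqrt(16 + 29929) - 24103 = -6*sqrt(29945) - 24103 = -24103 - 6*sqrt(29945)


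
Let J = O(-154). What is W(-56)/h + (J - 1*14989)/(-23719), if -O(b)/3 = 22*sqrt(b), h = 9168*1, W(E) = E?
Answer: 17011361/27181974 + 66*I*sqrt(154)/23719 ≈ 0.62583 + 0.034531*I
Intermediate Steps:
h = 9168
O(b) = -66*sqrt(b)
J = -66*I*sqrt(154) ≈ -819.04*I
W(-56)/h + (J - 1*14989)/(-23719) = -56/9168 + (-66*I*sqrt(154) - 1*14989)/(-23719) = -56*1/9168 + (-66*I*sqrt(154) - 14989)*(-1/23719) = -7/1146 + (-14989 - 66*I*sqrt(154))*(-1/23719) = -7/1146 + (14989/23719 + 66*I*sqrt(154)/23719) = 17011361/27181974 + 66*I*sqrt(154)/23719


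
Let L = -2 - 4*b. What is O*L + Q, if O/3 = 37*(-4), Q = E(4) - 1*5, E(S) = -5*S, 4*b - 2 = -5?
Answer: -469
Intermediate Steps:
b = -¾ (b = ½ + (¼)*(-5) = ½ - 5/4 = -¾ ≈ -0.75000)
L = 1 (L = -2 - 4*(-¾) = -2 + 3 = 1)
Q = -25 (Q = -5*4 - 1*5 = -20 - 5 = -25)
O = -444 (O = 3*(37*(-4)) = 3*(-148) = -444)
O*L + Q = -444*1 - 25 = -444 - 25 = -469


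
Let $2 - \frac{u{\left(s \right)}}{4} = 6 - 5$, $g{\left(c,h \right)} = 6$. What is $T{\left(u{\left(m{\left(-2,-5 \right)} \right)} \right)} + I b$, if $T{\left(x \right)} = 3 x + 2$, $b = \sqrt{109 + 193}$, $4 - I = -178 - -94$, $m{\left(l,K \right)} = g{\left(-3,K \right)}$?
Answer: $14 + 88 \sqrt{302} \approx 1543.3$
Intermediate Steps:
$m{\left(l,K \right)} = 6$
$I = 88$ ($I = 4 - \left(-178 - -94\right) = 4 - \left(-178 + 94\right) = 4 - -84 = 4 + 84 = 88$)
$b = \sqrt{302} \approx 17.378$
$u{\left(s \right)} = 4$ ($u{\left(s \right)} = 8 - 4 \left(6 - 5\right) = 8 - 4 = 4$)
$T{\left(x \right)} = 2 + 3 x$
$T{\left(u{\left(m{\left(-2,-5 \right)} \right)} \right)} + I b = \left(2 + 3 \cdot 4\right) + 88 \sqrt{302} = \left(2 + 12\right) + 88 \sqrt{302} = 14 + 88 \sqrt{302}$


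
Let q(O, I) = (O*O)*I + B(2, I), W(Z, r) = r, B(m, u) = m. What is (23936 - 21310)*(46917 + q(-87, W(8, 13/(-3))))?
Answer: 37079120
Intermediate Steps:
q(O, I) = 2 + I*O² (q(O, I) = (O*O)*I + 2 = O²*I + 2 = I*O² + 2 = 2 + I*O²)
(23936 - 21310)*(46917 + q(-87, W(8, 13/(-3)))) = (23936 - 21310)*(46917 + (2 + (13/(-3))*(-87)²)) = 2626*(46917 + (2 + (13*(-⅓))*7569)) = 2626*(46917 + (2 - 13/3*7569)) = 2626*(46917 + (2 - 32799)) = 2626*(46917 - 32797) = 2626*14120 = 37079120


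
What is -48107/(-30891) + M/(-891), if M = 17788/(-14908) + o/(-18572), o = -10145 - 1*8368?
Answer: 989109212003177/635047900444188 ≈ 1.5575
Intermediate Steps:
o = -18513 (o = -10145 - 8368 = -18513)
M = -13591733/69217844 (M = 17788/(-14908) - 18513/(-18572) = 17788*(-1/14908) - 18513*(-1/18572) = -4447/3727 + 18513/18572 = -13591733/69217844 ≈ -0.19636)
-48107/(-30891) + M/(-891) = -48107/(-30891) - 13591733/69217844/(-891) = -48107*(-1/30891) - 13591733/69217844*(-1/891) = 48107/30891 + 13591733/61673099004 = 989109212003177/635047900444188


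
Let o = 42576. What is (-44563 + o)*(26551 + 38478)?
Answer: -129212623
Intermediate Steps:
(-44563 + o)*(26551 + 38478) = (-44563 + 42576)*(26551 + 38478) = -1987*65029 = -129212623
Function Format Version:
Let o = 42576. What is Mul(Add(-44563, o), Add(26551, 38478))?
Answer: -129212623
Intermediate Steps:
Mul(Add(-44563, o), Add(26551, 38478)) = Mul(Add(-44563, 42576), Add(26551, 38478)) = Mul(-1987, 65029) = -129212623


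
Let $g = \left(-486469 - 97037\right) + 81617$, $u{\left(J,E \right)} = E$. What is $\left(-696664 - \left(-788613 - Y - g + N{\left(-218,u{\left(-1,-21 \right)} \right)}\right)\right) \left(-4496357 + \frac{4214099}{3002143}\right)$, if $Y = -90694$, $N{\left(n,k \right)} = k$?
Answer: $\frac{6757625944095597576}{3002143} \approx 2.2509 \cdot 10^{12}$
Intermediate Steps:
$g = -501889$ ($g = -583506 + 81617 = -501889$)
$\left(-696664 - \left(-788613 - Y - g + N{\left(-218,u{\left(-1,-21 \right)} \right)}\right)\right) \left(-4496357 + \frac{4214099}{3002143}\right) = \left(-696664 + \left(\left(\left(788613 - -21\right) - 501889\right) - 90694\right)\right) \left(-4496357 + \frac{4214099}{3002143}\right) = \left(-696664 + \left(\left(\left(788613 + 21\right) - 501889\right) - 90694\right)\right) \left(-4496357 + 4214099 \cdot \frac{1}{3002143}\right) = \left(-696664 + \left(\left(788634 - 501889\right) - 90694\right)\right) \left(-4496357 + \frac{4214099}{3002143}\right) = \left(-696664 + \left(286745 - 90694\right)\right) \left(- \frac{13498702478952}{3002143}\right) = \left(-696664 + 196051\right) \left(- \frac{13498702478952}{3002143}\right) = \left(-500613\right) \left(- \frac{13498702478952}{3002143}\right) = \frac{6757625944095597576}{3002143}$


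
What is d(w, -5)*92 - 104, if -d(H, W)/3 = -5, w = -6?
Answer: 1276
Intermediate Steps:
d(H, W) = 15 (d(H, W) = -3*(-5) = 15)
d(w, -5)*92 - 104 = 15*92 - 104 = 1380 - 104 = 1276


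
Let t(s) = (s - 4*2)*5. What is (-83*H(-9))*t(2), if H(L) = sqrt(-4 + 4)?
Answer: 0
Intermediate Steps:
H(L) = 0 (H(L) = sqrt(0) = 0)
t(s) = -40 + 5*s (t(s) = (s - 8)*5 = (-8 + s)*5 = -40 + 5*s)
(-83*H(-9))*t(2) = (-83*0)*(-40 + 5*2) = 0*(-40 + 10) = 0*(-30) = 0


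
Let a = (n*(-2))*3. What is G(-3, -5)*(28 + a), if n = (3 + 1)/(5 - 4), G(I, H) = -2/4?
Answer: -2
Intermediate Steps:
G(I, H) = -1/2 (G(I, H) = -2*1/4 = -1/2)
n = 4 (n = 4/1 = 4*1 = 4)
a = -24 (a = (4*(-2))*3 = -8*3 = -24)
G(-3, -5)*(28 + a) = -(28 - 24)/2 = -1/2*4 = -2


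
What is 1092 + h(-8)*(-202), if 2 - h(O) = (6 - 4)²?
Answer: 1496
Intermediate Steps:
h(O) = -2 (h(O) = 2 - (6 - 4)² = 2 - 1*2² = 2 - 1*4 = 2 - 4 = -2)
1092 + h(-8)*(-202) = 1092 - 2*(-202) = 1092 + 404 = 1496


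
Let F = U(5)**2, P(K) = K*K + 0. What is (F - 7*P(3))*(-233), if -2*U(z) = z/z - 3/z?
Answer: 366742/25 ≈ 14670.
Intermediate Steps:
P(K) = K**2 (P(K) = K**2 + 0 = K**2)
U(z) = -1/2 + 3/(2*z) (U(z) = -(z/z - 3/z)/2 = -(1 - 3/z)/2 = -1/2 + 3/(2*z))
F = 1/25 (F = ((1/2)*(3 - 1*5)/5)**2 = ((1/2)*(1/5)*(3 - 5))**2 = ((1/2)*(1/5)*(-2))**2 = (-1/5)**2 = 1/25 ≈ 0.040000)
(F - 7*P(3))*(-233) = (1/25 - 7*3**2)*(-233) = (1/25 - 7*9)*(-233) = (1/25 - 63)*(-233) = -1574/25*(-233) = 366742/25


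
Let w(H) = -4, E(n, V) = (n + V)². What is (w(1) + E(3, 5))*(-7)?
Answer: -420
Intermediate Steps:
E(n, V) = (V + n)²
(w(1) + E(3, 5))*(-7) = (-4 + (5 + 3)²)*(-7) = (-4 + 8²)*(-7) = (-4 + 64)*(-7) = 60*(-7) = -420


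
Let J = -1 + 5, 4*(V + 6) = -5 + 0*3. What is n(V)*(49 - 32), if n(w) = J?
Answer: 68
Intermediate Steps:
V = -29/4 (V = -6 + (-5 + 0*3)/4 = -6 + (-5 + 0)/4 = -6 + (1/4)*(-5) = -6 - 5/4 = -29/4 ≈ -7.2500)
J = 4
n(w) = 4
n(V)*(49 - 32) = 4*(49 - 32) = 4*17 = 68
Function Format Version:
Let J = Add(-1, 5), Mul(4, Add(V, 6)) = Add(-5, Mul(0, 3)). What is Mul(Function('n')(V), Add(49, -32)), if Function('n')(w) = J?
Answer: 68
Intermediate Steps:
V = Rational(-29, 4) (V = Add(-6, Mul(Rational(1, 4), Add(-5, Mul(0, 3)))) = Add(-6, Mul(Rational(1, 4), Add(-5, 0))) = Add(-6, Mul(Rational(1, 4), -5)) = Add(-6, Rational(-5, 4)) = Rational(-29, 4) ≈ -7.2500)
J = 4
Function('n')(w) = 4
Mul(Function('n')(V), Add(49, -32)) = Mul(4, Add(49, -32)) = Mul(4, 17) = 68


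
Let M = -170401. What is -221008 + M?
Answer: -391409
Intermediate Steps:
-221008 + M = -221008 - 170401 = -391409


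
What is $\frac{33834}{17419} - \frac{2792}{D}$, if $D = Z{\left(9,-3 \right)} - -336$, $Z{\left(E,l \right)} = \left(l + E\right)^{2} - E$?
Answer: $- \frac{36352106}{6323097} \approx -5.7491$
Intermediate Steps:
$Z{\left(E,l \right)} = \left(E + l\right)^{2} - E$
$D = 363$ ($D = \left(\left(9 - 3\right)^{2} - 9\right) - -336 = \left(6^{2} - 9\right) + 336 = \left(36 - 9\right) + 336 = 27 + 336 = 363$)
$\frac{33834}{17419} - \frac{2792}{D} = \frac{33834}{17419} - \frac{2792}{363} = - \frac{36352106}{6323097}$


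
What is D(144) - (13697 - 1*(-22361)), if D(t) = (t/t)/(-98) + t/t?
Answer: -3533587/98 ≈ -36057.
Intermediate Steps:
D(t) = 97/98 (D(t) = 1*(-1/98) + 1 = -1/98 + 1 = 97/98)
D(144) - (13697 - 1*(-22361)) = 97/98 - (13697 - 1*(-22361)) = 97/98 - (13697 + 22361) = 97/98 - 1*36058 = 97/98 - 36058 = -3533587/98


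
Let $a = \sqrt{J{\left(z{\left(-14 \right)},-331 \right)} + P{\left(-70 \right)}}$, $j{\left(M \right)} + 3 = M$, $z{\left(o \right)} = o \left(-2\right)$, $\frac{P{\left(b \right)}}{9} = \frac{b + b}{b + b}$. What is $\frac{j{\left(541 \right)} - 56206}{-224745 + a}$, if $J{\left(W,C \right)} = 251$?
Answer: $\frac{2502220932}{10102062953} + \frac{111336 \sqrt{65}}{50510314765} \approx 0.24771$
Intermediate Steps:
$P{\left(b \right)} = 9$ ($P{\left(b \right)} = 9 \frac{b + b}{b + b} = 9 \frac{2 b}{2 b} = 9 \cdot 2 b \frac{1}{2 b} = 9 \cdot 1 = 9$)
$z{\left(o \right)} = - 2 o$
$j{\left(M \right)} = -3 + M$
$a = 2 \sqrt{65}$ ($a = \sqrt{251 + 9} = \sqrt{260} = 2 \sqrt{65} \approx 16.125$)
$\frac{j{\left(541 \right)} - 56206}{-224745 + a} = \frac{\left(-3 + 541\right) - 56206}{-224745 + 2 \sqrt{65}} = \frac{538 - 56206}{-224745 + 2 \sqrt{65}} = - \frac{55668}{-224745 + 2 \sqrt{65}}$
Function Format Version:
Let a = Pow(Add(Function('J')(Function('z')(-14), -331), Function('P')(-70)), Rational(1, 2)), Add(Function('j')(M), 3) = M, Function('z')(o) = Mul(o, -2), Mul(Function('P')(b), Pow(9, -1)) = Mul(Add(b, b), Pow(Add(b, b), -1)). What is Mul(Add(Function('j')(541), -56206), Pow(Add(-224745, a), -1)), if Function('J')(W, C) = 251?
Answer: Add(Rational(2502220932, 10102062953), Mul(Rational(111336, 50510314765), Pow(65, Rational(1, 2)))) ≈ 0.24771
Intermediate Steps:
Function('P')(b) = 9 (Function('P')(b) = Mul(9, Mul(Add(b, b), Pow(Add(b, b), -1))) = Mul(9, Mul(Mul(2, b), Pow(Mul(2, b), -1))) = Mul(9, Mul(Mul(2, b), Mul(Rational(1, 2), Pow(b, -1)))) = Mul(9, 1) = 9)
Function('z')(o) = Mul(-2, o)
Function('j')(M) = Add(-3, M)
a = Mul(2, Pow(65, Rational(1, 2))) (a = Pow(Add(251, 9), Rational(1, 2)) = Pow(260, Rational(1, 2)) = Mul(2, Pow(65, Rational(1, 2))) ≈ 16.125)
Mul(Add(Function('j')(541), -56206), Pow(Add(-224745, a), -1)) = Mul(Add(Add(-3, 541), -56206), Pow(Add(-224745, Mul(2, Pow(65, Rational(1, 2)))), -1)) = Mul(Add(538, -56206), Pow(Add(-224745, Mul(2, Pow(65, Rational(1, 2)))), -1)) = Mul(-55668, Pow(Add(-224745, Mul(2, Pow(65, Rational(1, 2)))), -1))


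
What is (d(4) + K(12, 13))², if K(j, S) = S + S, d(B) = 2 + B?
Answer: 1024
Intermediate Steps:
K(j, S) = 2*S
(d(4) + K(12, 13))² = ((2 + 4) + 2*13)² = (6 + 26)² = 32² = 1024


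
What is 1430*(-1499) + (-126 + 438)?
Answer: -2143258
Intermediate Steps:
1430*(-1499) + (-126 + 438) = -2143570 + 312 = -2143258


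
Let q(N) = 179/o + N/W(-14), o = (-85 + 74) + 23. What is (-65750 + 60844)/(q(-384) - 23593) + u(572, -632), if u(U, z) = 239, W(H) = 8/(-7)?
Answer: 6065197/25355 ≈ 239.21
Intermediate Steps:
W(H) = -8/7 (W(H) = 8*(-1/7) = -8/7)
o = 12 (o = -11 + 23 = 12)
q(N) = 179/12 - 7*N/8 (q(N) = 179/12 + N/(-8/7) = 179*(1/12) + N*(-7/8) = 179/12 - 7*N/8)
(-65750 + 60844)/(q(-384) - 23593) + u(572, -632) = (-65750 + 60844)/((179/12 - 7/8*(-384)) - 23593) + 239 = -4906/((179/12 + 336) - 23593) + 239 = -4906/(4211/12 - 23593) + 239 = -4906/(-278905/12) + 239 = -4906*(-12/278905) + 239 = 5352/25355 + 239 = 6065197/25355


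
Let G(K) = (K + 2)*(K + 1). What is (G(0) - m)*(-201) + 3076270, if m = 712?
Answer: 3218980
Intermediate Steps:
G(K) = (1 + K)*(2 + K) (G(K) = (2 + K)*(1 + K) = (1 + K)*(2 + K))
(G(0) - m)*(-201) + 3076270 = ((2 + 0**2 + 3*0) - 1*712)*(-201) + 3076270 = ((2 + 0 + 0) - 712)*(-201) + 3076270 = (2 - 712)*(-201) + 3076270 = -710*(-201) + 3076270 = 142710 + 3076270 = 3218980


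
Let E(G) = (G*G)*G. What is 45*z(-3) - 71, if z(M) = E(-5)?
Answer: -5696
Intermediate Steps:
E(G) = G**3 (E(G) = G**2*G = G**3)
z(M) = -125 (z(M) = (-5)**3 = -125)
45*z(-3) - 71 = 45*(-125) - 71 = -5625 - 71 = -5696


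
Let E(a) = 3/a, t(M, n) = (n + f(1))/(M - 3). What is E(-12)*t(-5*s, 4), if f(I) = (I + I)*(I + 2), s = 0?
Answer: 5/6 ≈ 0.83333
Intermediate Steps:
f(I) = 2*I*(2 + I) (f(I) = (2*I)*(2 + I) = 2*I*(2 + I))
t(M, n) = (6 + n)/(-3 + M) (t(M, n) = (n + 2*1*(2 + 1))/(M - 3) = (n + 2*1*3)/(-3 + M) = (n + 6)/(-3 + M) = (6 + n)/(-3 + M))
E(-12)*t(-5*s, 4) = (3/(-12))*((6 + 4)/(-3 - 5*0)) = (3*(-1/12))*(10/(-3 + 0)) = -10/(4*(-3)) = -(-1)*10/12 = -1/4*(-10/3) = 5/6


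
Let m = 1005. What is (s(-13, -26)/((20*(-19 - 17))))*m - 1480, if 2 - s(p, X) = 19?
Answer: -69901/48 ≈ -1456.3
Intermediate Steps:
s(p, X) = -17 (s(p, X) = 2 - 1*19 = 2 - 19 = -17)
(s(-13, -26)/((20*(-19 - 17))))*m - 1480 = -17*1/(20*(-19 - 17))*1005 - 1480 = -17/(20*(-36))*1005 - 1480 = -17/(-720)*1005 - 1480 = -17*(-1/720)*1005 - 1480 = (17/720)*1005 - 1480 = 1139/48 - 1480 = -69901/48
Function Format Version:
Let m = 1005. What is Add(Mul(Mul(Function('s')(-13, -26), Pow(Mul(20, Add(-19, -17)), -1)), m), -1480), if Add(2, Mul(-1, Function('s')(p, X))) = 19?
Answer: Rational(-69901, 48) ≈ -1456.3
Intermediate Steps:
Function('s')(p, X) = -17 (Function('s')(p, X) = Add(2, Mul(-1, 19)) = Add(2, -19) = -17)
Add(Mul(Mul(Function('s')(-13, -26), Pow(Mul(20, Add(-19, -17)), -1)), m), -1480) = Add(Mul(Mul(-17, Pow(Mul(20, Add(-19, -17)), -1)), 1005), -1480) = Add(Mul(Mul(-17, Pow(Mul(20, -36), -1)), 1005), -1480) = Add(Mul(Mul(-17, Pow(-720, -1)), 1005), -1480) = Add(Mul(Mul(-17, Rational(-1, 720)), 1005), -1480) = Add(Mul(Rational(17, 720), 1005), -1480) = Add(Rational(1139, 48), -1480) = Rational(-69901, 48)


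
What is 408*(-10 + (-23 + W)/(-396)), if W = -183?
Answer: -127636/33 ≈ -3867.8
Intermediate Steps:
408*(-10 + (-23 + W)/(-396)) = 408*(-10 + (-23 - 183)/(-396)) = 408*(-10 - 206*(-1/396)) = 408*(-10 + 103/198) = 408*(-1877/198) = -127636/33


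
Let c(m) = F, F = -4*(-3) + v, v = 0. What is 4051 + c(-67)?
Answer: 4063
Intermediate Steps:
F = 12 (F = -4*(-3) + 0 = 12 + 0 = 12)
c(m) = 12
4051 + c(-67) = 4051 + 12 = 4063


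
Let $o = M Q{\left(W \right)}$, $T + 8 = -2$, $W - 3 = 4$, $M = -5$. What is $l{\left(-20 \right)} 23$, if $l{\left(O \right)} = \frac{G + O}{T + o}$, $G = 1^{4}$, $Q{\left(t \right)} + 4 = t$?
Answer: $\frac{437}{25} \approx 17.48$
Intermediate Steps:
$W = 7$ ($W = 3 + 4 = 7$)
$T = -10$ ($T = -8 - 2 = -10$)
$Q{\left(t \right)} = -4 + t$
$G = 1$
$o = -15$ ($o = - 5 \left(-4 + 7\right) = \left(-5\right) 3 = -15$)
$l{\left(O \right)} = - \frac{1}{25} - \frac{O}{25}$ ($l{\left(O \right)} = \frac{1 + O}{-10 - 15} = \frac{1 + O}{-25} = \left(1 + O\right) \left(- \frac{1}{25}\right) = - \frac{1}{25} - \frac{O}{25}$)
$l{\left(-20 \right)} 23 = \left(- \frac{1}{25} - - \frac{4}{5}\right) 23 = \left(- \frac{1}{25} + \frac{4}{5}\right) 23 = \frac{19}{25} \cdot 23 = \frac{437}{25}$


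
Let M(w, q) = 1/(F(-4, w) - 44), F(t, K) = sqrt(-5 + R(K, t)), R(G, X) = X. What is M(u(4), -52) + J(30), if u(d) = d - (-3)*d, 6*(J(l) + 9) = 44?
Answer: -9857/5835 - 3*I/1945 ≈ -1.6893 - 0.0015424*I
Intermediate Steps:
J(l) = -5/3 (J(l) = -9 + (1/6)*44 = -9 + 22/3 = -5/3)
u(d) = 4*d (u(d) = d + 3*d = 4*d)
F(t, K) = sqrt(-5 + t)
M(w, q) = (-44 - 3*I)/1945 (M(w, q) = 1/(sqrt(-5 - 4) - 44) = 1/(sqrt(-9) - 44) = 1/(3*I - 44) = 1/(-44 + 3*I) = (-44 - 3*I)/1945)
M(u(4), -52) + J(30) = (-44/1945 - 3*I/1945) - 5/3 = -9857/5835 - 3*I/1945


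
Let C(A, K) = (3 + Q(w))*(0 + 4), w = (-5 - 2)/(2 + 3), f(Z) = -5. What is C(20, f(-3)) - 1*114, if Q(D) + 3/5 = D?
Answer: -110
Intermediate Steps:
w = -7/5 ≈ -1.4000
Q(D) = -3/5 + D
C(A, K) = 4 (C(A, K) = (3 + (-3/5 - 7/5))*(0 + 4) = (3 - 2)*4 = 1*4 = 4)
C(20, f(-3)) - 1*114 = 4 - 1*114 = 4 - 114 = -110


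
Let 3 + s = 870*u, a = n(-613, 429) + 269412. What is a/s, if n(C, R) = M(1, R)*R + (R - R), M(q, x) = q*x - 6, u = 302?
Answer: 150293/87579 ≈ 1.7161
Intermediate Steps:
M(q, x) = -6 + q*x
n(C, R) = R*(-6 + R) (n(C, R) = (-6 + 1*R)*R + (R - R) = (-6 + R)*R + 0 = R*(-6 + R) + 0 = R*(-6 + R))
a = 450879 (a = 429*(-6 + 429) + 269412 = 429*423 + 269412 = 181467 + 269412 = 450879)
s = 262737 (s = -3 + 870*302 = -3 + 262740 = 262737)
a/s = 450879/262737 = 450879*(1/262737) = 150293/87579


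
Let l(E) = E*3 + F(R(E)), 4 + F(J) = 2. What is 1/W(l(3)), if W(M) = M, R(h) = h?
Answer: 1/7 ≈ 0.14286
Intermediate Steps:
F(J) = -2 (F(J) = -4 + 2 = -2)
l(E) = -2 + 3*E (l(E) = E*3 - 2 = 3*E - 2 = -2 + 3*E)
1/W(l(3)) = 1/(-2 + 3*3) = 1/(-2 + 9) = 1/7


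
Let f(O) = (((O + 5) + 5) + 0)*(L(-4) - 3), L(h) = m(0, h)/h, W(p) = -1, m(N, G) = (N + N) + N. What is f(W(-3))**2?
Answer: 729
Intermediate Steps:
m(N, G) = 3*N (m(N, G) = 2*N + N = 3*N)
L(h) = 0 (L(h) = (3*0)/h = 0/h = 0)
f(O) = -30 - 3*O (f(O) = (((O + 5) + 5) + 0)*(0 - 3) = (((5 + O) + 5) + 0)*(-3) = ((10 + O) + 0)*(-3) = (10 + O)*(-3) = -30 - 3*O)
f(W(-3))**2 = (-30 - 3*(-1))**2 = (-30 + 3)**2 = (-27)**2 = 729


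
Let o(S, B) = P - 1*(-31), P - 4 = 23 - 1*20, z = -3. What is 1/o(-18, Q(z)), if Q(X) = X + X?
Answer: 1/38 ≈ 0.026316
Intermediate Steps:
P = 7 (P = 4 + (23 - 1*20) = 4 + (23 - 20) = 4 + 3 = 7)
Q(X) = 2*X
o(S, B) = 38 (o(S, B) = 7 - 1*(-31) = 7 + 31 = 38)
1/o(-18, Q(z)) = 1/38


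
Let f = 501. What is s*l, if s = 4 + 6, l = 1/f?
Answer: 10/501 ≈ 0.019960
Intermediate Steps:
l = 1/501 ≈ 0.0019960
s = 10
s*l = 10*(1/501) = 10/501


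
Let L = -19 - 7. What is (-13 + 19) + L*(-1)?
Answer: 32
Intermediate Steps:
L = -26
(-13 + 19) + L*(-1) = (-13 + 19) - 26*(-1) = 6 + 26 = 32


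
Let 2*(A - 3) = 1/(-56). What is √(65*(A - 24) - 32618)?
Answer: I*√26643127/28 ≈ 184.35*I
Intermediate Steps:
A = 335/112 (A = 3 + (½)/(-56) = 3 + (½)*(-1/56) = 3 - 1/112 = 335/112 ≈ 2.9911)
√(65*(A - 24) - 32618) = √(65*(335/112 - 24) - 32618) = √(65*(-2353/112) - 32618) = √(-152945/112 - 32618) = √(-3806161/112) = I*√26643127/28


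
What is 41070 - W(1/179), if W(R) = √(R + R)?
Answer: 41070 - √358/179 ≈ 41070.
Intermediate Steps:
W(R) = √2*√R (W(R) = √(2*R) = √2*√R)
41070 - W(1/179) = 41070 - √2*√(1/179) = 41070 - √2*√179/179 = 41070 - √358/179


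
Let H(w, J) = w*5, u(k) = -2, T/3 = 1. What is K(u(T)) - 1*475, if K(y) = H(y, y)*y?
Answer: -455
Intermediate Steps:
T = 3 (T = 3*1 = 3)
H(w, J) = 5*w
K(y) = 5*y**2 (K(y) = (5*y)*y = 5*y**2)
K(u(T)) - 1*475 = 5*(-2)**2 - 1*475 = 5*4 - 475 = 20 - 475 = -455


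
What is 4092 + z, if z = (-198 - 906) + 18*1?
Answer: 3006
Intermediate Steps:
z = -1086 (z = -1104 + 18 = -1086)
4092 + z = 4092 - 1086 = 3006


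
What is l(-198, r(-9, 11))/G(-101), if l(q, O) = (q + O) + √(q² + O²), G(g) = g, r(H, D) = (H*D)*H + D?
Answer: -704/101 - 22*√1762/101 ≈ -16.114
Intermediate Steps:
r(H, D) = D + D*H² (r(H, D) = (D*H)*H + D = D*H² + D = D + D*H²)
l(q, O) = O + q + √(O² + q²) (l(q, O) = (O + q) + √(O² + q²) = O + q + √(O² + q²))
l(-198, r(-9, 11))/G(-101) = (11*(1 + (-9)²) - 198 + √((11*(1 + (-9)²))² + (-198)²))/(-101) = (11*(1 + 81) - 198 + √((11*(1 + 81))² + 39204))*(-1/101) = (11*82 - 198 + √((11*82)² + 39204))*(-1/101) = (902 - 198 + √(902² + 39204))*(-1/101) = (902 - 198 + √(813604 + 39204))*(-1/101) = (902 - 198 + √852808)*(-1/101) = (902 - 198 + 22*√1762)*(-1/101) = (704 + 22*√1762)*(-1/101) = -704/101 - 22*√1762/101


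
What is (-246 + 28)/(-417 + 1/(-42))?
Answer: 9156/17515 ≈ 0.52275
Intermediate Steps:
(-246 + 28)/(-417 + 1/(-42)) = -218/(-417 - 1/42) = -218/(-17515/42) = -218*(-42/17515) = 9156/17515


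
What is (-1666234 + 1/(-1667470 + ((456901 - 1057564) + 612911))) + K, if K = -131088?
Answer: -2974966915485/1655222 ≈ -1.7973e+6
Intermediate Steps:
(-1666234 + 1/(-1667470 + ((456901 - 1057564) + 612911))) + K = (-1666234 + 1/(-1667470 + ((456901 - 1057564) + 612911))) - 131088 = (-1666234 + 1/(-1667470 + (-600663 + 612911))) - 131088 = (-1666234 + 1/(-1667470 + 12248)) - 131088 = (-1666234 + 1/(-1655222)) - 131088 = (-1666234 - 1/1655222) - 131088 = -2757987173949/1655222 - 131088 = -2974966915485/1655222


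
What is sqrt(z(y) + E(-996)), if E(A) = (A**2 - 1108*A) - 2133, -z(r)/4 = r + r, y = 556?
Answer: sqrt(2089003) ≈ 1445.3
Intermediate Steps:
z(r) = -8*r (z(r) = -4*(r + r) = -8*r)
E(A) = -2133 + A**2 - 1108*A
sqrt(z(y) + E(-996)) = sqrt(-8*556 + (-2133 + (-996)**2 - 1108*(-996))) = sqrt(-4448 + (-2133 + 992016 + 1103568)) = sqrt(-4448 + 2093451) = sqrt(2089003)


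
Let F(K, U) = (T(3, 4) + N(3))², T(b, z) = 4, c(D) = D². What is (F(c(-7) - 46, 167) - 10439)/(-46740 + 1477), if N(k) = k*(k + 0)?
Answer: 10270/45263 ≈ 0.22690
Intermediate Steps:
N(k) = k² (N(k) = k*k = k²)
F(K, U) = 169 (F(K, U) = (4 + 3²)² = (4 + 9)² = 13² = 169)
(F(c(-7) - 46, 167) - 10439)/(-46740 + 1477) = (169 - 10439)/(-46740 + 1477) = -10270/(-45263) = -10270*(-1/45263) = 10270/45263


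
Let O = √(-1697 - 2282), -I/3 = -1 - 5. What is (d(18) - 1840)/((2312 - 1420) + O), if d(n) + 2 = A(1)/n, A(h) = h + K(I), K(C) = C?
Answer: -1136854/553599 + 2549*I*√3979/1107198 ≈ -2.0536 + 0.14522*I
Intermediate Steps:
I = 18 (I = -3*(-1 - 5) = -3*(-6) = 18)
O = I*√3979 (O = √(-3979) = I*√3979 ≈ 63.079*I)
A(h) = 18 + h (A(h) = h + 18 = 18 + h)
d(n) = -2 + 19/n (d(n) = -2 + (18 + 1)/n = -2 + 19/n)
(d(18) - 1840)/((2312 - 1420) + O) = ((-2 + 19/18) - 1840)/((2312 - 1420) + I*√3979) = ((-2 + 19*(1/18)) - 1840)/(892 + I*√3979) = ((-2 + 19/18) - 1840)/(892 + I*√3979) = (-17/18 - 1840)/(892 + I*√3979) = -33137/(18*(892 + I*√3979))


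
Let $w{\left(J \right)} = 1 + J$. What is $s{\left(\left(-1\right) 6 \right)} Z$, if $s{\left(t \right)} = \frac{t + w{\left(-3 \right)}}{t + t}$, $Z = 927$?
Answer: $618$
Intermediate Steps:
$s{\left(t \right)} = \frac{-2 + t}{2 t}$ ($s{\left(t \right)} = \frac{t + \left(1 - 3\right)}{t + t} = \frac{t - 2}{2 t} = \left(-2 + t\right) \frac{1}{2 t} = \frac{-2 + t}{2 t}$)
$s{\left(\left(-1\right) 6 \right)} Z = \frac{-2 - 6}{2 \left(\left(-1\right) 6\right)} 927 = \frac{-2 - 6}{2 \left(-6\right)} 927 = \frac{1}{2} \left(- \frac{1}{6}\right) \left(-8\right) 927 = \frac{2}{3} \cdot 927 = 618$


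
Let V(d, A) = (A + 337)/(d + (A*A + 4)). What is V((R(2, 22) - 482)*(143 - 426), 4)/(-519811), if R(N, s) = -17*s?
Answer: -341/125933571348 ≈ -2.7078e-9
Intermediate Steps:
V(d, A) = (337 + A)/(4 + d + A**2) (V(d, A) = (337 + A)/(d + (A**2 + 4)) = (337 + A)/(d + (4 + A**2)) = (337 + A)/(4 + d + A**2))
V((R(2, 22) - 482)*(143 - 426), 4)/(-519811) = ((337 + 4)/(4 + (-17*22 - 482)*(143 - 426) + 4**2))/(-519811) = (341/(4 + (-374 - 482)*(-283) + 16))*(-1/519811) = (341/(4 - 856*(-283) + 16))*(-1/519811) = (341/(4 + 242248 + 16))*(-1/519811) = (341/242268)*(-1/519811) = -341/125933571348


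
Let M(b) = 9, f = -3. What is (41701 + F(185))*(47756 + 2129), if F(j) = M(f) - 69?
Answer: 2077261285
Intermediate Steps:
F(j) = -60 (F(j) = 9 - 69 = -60)
(41701 + F(185))*(47756 + 2129) = (41701 - 60)*(47756 + 2129) = 41641*49885 = 2077261285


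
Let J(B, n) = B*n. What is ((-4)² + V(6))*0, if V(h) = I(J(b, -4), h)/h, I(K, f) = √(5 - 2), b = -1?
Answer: 0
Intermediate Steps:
I(K, f) = √3
V(h) = √3/h
((-4)² + V(6))*0 = ((-4)² + √3/6)*0 = (16 + √3*(⅙))*0 = (16 + √3/6)*0 = 0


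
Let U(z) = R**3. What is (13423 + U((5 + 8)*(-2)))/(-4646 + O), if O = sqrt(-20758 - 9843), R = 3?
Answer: -62488700/21615917 - 13450*I*sqrt(30601)/21615917 ≈ -2.8909 - 0.10885*I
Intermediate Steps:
U(z) = 27 (U(z) = 3**3 = 27)
O = I*sqrt(30601) (O = sqrt(-30601) = I*sqrt(30601) ≈ 174.93*I)
(13423 + U((5 + 8)*(-2)))/(-4646 + O) = (13423 + 27)/(-4646 + I*sqrt(30601)) = 13450/(-4646 + I*sqrt(30601))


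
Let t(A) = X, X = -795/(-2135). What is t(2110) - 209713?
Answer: -89547292/427 ≈ -2.0971e+5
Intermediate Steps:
X = 159/427 (X = -795*(-1/2135) = 159/427 ≈ 0.37237)
t(A) = 159/427
t(2110) - 209713 = 159/427 - 209713 = -89547292/427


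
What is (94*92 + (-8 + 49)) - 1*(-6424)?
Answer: 15113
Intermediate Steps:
(94*92 + (-8 + 49)) - 1*(-6424) = (8648 + 41) + 6424 = 8689 + 6424 = 15113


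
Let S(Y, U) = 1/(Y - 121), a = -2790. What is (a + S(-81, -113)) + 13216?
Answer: 2106051/202 ≈ 10426.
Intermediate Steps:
S(Y, U) = 1/(-121 + Y)
(a + S(-81, -113)) + 13216 = (-2790 + 1/(-121 - 81)) + 13216 = (-2790 + 1/(-202)) + 13216 = (-2790 - 1/202) + 13216 = -563581/202 + 13216 = 2106051/202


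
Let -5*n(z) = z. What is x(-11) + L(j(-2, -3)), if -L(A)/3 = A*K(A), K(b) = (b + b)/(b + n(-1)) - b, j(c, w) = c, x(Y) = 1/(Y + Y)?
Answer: 1669/66 ≈ 25.288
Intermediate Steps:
n(z) = -z/5
x(Y) = 1/(2*Y)
K(b) = -b + 2*b/(⅕ + b) (K(b) = (b + b)/(b - ⅕*(-1)) - b = (2*b)/(b + ⅕) - b = (2*b)/(⅕ + b) - b = 2*b/(⅕ + b) - b = -b + 2*b/(⅕ + b))
L(A) = -3*A²*(9 - 5*A)/(1 + 5*A) (L(A) = -3*A*A*(9 - 5*A)/(1 + 5*A) = -3*A²*(9 - 5*A)/(1 + 5*A))
x(-11) + L(j(-2, -3)) = (½)/(-11) + (-2)²*(-27 + 15*(-2))/(1 + 5*(-2)) = (½)*(-1/11) + 4*(-27 - 30)/(1 - 10) = -1/22 + 4*(-57)/(-9) = -1/22 + 4*(-⅑)*(-57) = -1/22 + 76/3 = 1669/66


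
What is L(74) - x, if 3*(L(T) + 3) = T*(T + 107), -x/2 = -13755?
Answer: -69145/3 ≈ -23048.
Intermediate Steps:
x = 27510 (x = -2*(-13755) = 27510)
L(T) = -3 + T*(107 + T)/3 (L(T) = -3 + (T*(T + 107))/3 = -3 + (T*(107 + T))/3 = -3 + T*(107 + T)/3)
L(74) - x = (-3 + (⅓)*74² + (107/3)*74) - 1*27510 = (-3 + (⅓)*5476 + 7918/3) - 27510 = (-3 + 5476/3 + 7918/3) - 27510 = 13385/3 - 27510 = -69145/3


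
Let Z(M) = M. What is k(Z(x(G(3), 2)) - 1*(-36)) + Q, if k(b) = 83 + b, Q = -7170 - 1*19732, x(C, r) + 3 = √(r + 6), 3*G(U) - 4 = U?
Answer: -26786 + 2*√2 ≈ -26783.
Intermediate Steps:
G(U) = 4/3 + U/3
x(C, r) = -3 + √(6 + r) (x(C, r) = -3 + √(r + 6) = -3 + √(6 + r))
Q = -26902 (Q = -7170 - 19732 = -26902)
k(Z(x(G(3), 2)) - 1*(-36)) + Q = (83 + ((-3 + √(6 + 2)) - 1*(-36))) - 26902 = (83 + ((-3 + √8) + 36)) - 26902 = (83 + ((-3 + 2*√2) + 36)) - 26902 = (83 + (33 + 2*√2)) - 26902 = (116 + 2*√2) - 26902 = -26786 + 2*√2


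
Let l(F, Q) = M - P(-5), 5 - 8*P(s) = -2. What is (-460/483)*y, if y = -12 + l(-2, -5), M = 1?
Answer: 475/42 ≈ 11.310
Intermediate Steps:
P(s) = 7/8 (P(s) = 5/8 - ⅛*(-2) = 5/8 + ¼ = 7/8)
l(F, Q) = ⅛ (l(F, Q) = 1 - 1*7/8 = 1 - 7/8 = ⅛)
y = -95/8 (y = -12 + ⅛ = -95/8 ≈ -11.875)
(-460/483)*y = -460/483*(-95/8) = -460*1/483*(-95/8) = -20/21*(-95/8) = 475/42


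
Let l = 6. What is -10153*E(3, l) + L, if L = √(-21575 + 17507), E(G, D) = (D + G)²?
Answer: -822393 + 6*I*√113 ≈ -8.2239e+5 + 63.781*I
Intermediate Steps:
L = 6*I*√113 (L = √(-4068) = 6*I*√113 ≈ 63.781*I)
-10153*E(3, l) + L = -10153*(6 + 3)² + 6*I*√113 = -10153*9² + 6*I*√113 = -10153*81 + 6*I*√113 = -822393 + 6*I*√113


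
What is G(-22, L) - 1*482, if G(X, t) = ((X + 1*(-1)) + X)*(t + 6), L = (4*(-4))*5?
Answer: 2848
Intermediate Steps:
L = -80 (L = -16*5 = -80)
G(X, t) = (-1 + 2*X)*(6 + t) (G(X, t) = ((X - 1) + X)*(6 + t) = ((-1 + X) + X)*(6 + t) = (-1 + 2*X)*(6 + t))
G(-22, L) - 1*482 = (-6 - 1*(-80) + 12*(-22) + 2*(-22)*(-80)) - 1*482 = (-6 + 80 - 264 + 3520) - 482 = 3330 - 482 = 2848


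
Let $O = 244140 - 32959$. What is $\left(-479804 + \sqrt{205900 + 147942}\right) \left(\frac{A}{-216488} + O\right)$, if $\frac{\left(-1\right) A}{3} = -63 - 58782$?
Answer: $- \frac{5483916914346143}{54122} + \frac{45717975793 \sqrt{353842}}{216488} \approx -1.012 \cdot 10^{11}$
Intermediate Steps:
$O = 211181$ ($O = 244140 - 32959 = 211181$)
$A = 176535$ ($A = - 3 \left(-63 - 58782\right) = \left(-3\right) \left(-58845\right) = 176535$)
$\left(-479804 + \sqrt{205900 + 147942}\right) \left(\frac{A}{-216488} + O\right) = \left(-479804 + \sqrt{205900 + 147942}\right) \left(\frac{176535}{-216488} + 211181\right) = \left(-479804 + \sqrt{353842}\right) \left(176535 \left(- \frac{1}{216488}\right) + 211181\right) = \left(-479804 + \sqrt{353842}\right) \left(- \frac{176535}{216488} + 211181\right) = \left(-479804 + \sqrt{353842}\right) \frac{45717975793}{216488} = - \frac{5483916914346143}{54122} + \frac{45717975793 \sqrt{353842}}{216488}$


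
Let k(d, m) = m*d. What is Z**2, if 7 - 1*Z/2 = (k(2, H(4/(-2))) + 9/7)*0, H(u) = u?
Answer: 196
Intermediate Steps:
k(d, m) = d*m
Z = 14 (Z = 14 - 2*(2*(4/(-2)) + 9/7)*0 = 14 - 2*(2*(4*(-1/2)) + 9*(1/7))*0 = 14 - 2*(2*(-2) + 9/7)*0 = 14 - 2*(-4 + 9/7)*0 = 14 - (-38)*0/7 = 14 - 2*0 = 14 + 0 = 14)
Z**2 = 14**2 = 196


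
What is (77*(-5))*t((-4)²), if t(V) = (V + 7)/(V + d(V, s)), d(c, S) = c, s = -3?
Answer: -8855/32 ≈ -276.72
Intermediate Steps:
t(V) = (7 + V)/(2*V) (t(V) = (V + 7)/(V + V) = (7 + V)/((2*V)) = (7 + V)*(1/(2*V)) = (7 + V)/(2*V))
(77*(-5))*t((-4)²) = (77*(-5))*((7 + (-4)²)/(2*((-4)²))) = -385*(7 + 16)/(2*16) = -385*23/(2*16) = -385*23/32 = -8855/32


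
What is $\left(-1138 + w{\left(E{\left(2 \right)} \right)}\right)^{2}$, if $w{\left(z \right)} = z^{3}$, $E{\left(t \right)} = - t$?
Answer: $1313316$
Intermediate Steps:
$\left(-1138 + w{\left(E{\left(2 \right)} \right)}\right)^{2} = \left(-1138 + \left(\left(-1\right) 2\right)^{3}\right)^{2} = \left(-1138 + \left(-2\right)^{3}\right)^{2} = \left(-1138 - 8\right)^{2} = \left(-1146\right)^{2} = 1313316$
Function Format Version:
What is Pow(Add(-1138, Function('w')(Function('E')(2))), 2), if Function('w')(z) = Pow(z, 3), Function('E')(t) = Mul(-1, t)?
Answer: 1313316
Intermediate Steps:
Pow(Add(-1138, Function('w')(Function('E')(2))), 2) = Pow(Add(-1138, Pow(Mul(-1, 2), 3)), 2) = Pow(Add(-1138, Pow(-2, 3)), 2) = Pow(Add(-1138, -8), 2) = Pow(-1146, 2) = 1313316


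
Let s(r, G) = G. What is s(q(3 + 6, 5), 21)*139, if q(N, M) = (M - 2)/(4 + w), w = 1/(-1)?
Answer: 2919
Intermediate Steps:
w = -1
q(N, M) = -2/3 + M/3 (q(N, M) = (M - 2)/(4 - 1) = (-2 + M)/3 = (-2 + M)*(1/3) = -2/3 + M/3)
s(q(3 + 6, 5), 21)*139 = 21*139 = 2919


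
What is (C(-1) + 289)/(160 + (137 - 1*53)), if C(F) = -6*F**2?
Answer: 283/244 ≈ 1.1598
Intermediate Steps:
(C(-1) + 289)/(160 + (137 - 1*53)) = (-6*(-1)**2 + 289)/(160 + (137 - 1*53)) = (-6*1 + 289)/(160 + (137 - 53)) = (-6 + 289)/(160 + 84) = 283/244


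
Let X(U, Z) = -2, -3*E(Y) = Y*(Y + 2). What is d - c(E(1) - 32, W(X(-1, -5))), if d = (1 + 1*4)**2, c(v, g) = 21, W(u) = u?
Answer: 4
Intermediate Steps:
E(Y) = -Y*(2 + Y)/3 (E(Y) = -Y*(Y + 2)/3 = -Y*(2 + Y)/3)
d = 25 (d = (1 + 4)**2 = 5**2 = 25)
d - c(E(1) - 32, W(X(-1, -5))) = 25 - 1*21 = 25 - 21 = 4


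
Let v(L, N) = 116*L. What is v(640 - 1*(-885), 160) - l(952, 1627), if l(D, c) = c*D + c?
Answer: -1373631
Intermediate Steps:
l(D, c) = c + D*c (l(D, c) = D*c + c = c + D*c)
v(640 - 1*(-885), 160) - l(952, 1627) = 116*(640 - 1*(-885)) - 1627*(1 + 952) = 116*(640 + 885) - 1627*953 = 116*1525 - 1*1550531 = 176900 - 1550531 = -1373631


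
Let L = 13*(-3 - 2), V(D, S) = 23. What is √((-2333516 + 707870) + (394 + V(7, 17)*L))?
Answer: I*√1626747 ≈ 1275.4*I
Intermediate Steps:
L = -65 (L = 13*(-5) = -65)
√((-2333516 + 707870) + (394 + V(7, 17)*L)) = √((-2333516 + 707870) + (394 + 23*(-65))) = √(-1625646 + (394 - 1495)) = √(-1625646 - 1101) = √(-1626747) = I*√1626747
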